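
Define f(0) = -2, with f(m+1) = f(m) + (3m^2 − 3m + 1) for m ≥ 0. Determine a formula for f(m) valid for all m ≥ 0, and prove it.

Claim: f(m) = m^3 − 3m^2 + 3m − 2.

Base case: f(0) = -2, and 0^3 − 3·0^2 + 3·0 − 2 = -2.
Assume f(j) = j^3 − 3j^2 + 3j − 2.
Then f(j+1) = f(j) + (3j^2 − 3j + 1) = (j^3 − 3j^2 + 3j − 2) + (3j^2 − 3j + 1) = j^3 − 1,
and (j+1)^3 − 3·(j+1)^2 + 3·(j+1) − 2 = j^3 − 1.
By induction, f(m) = m^3 − 3m^2 + 3m − 2 for all m ≥ 0.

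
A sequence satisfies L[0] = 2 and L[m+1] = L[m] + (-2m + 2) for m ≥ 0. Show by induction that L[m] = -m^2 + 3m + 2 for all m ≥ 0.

Base case: L[0] = 2, and -0^2 + 3·0 + 2 = 2.
Assume L[k] = -k^2 + 3k + 2.
Then L[k+1] = L[k] + (-2k + 2) = (-k^2 + 3k + 2) + (-2k + 2) = -k^2 + k + 4,
and -(k+1)^2 + 3·(k+1) + 2 = -k^2 + k + 4.
By induction, L[m] = -m^2 + 3m + 2 for all m ≥ 0.

L[m] = -m^2 + 3m + 2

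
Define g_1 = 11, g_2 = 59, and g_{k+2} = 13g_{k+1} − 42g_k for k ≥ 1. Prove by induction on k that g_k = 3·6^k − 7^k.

Base cases: g_1 = 11 and 3·6^1 − 7^1 = 11; g_2 = 59 and 3·6^2 − 7^2 = 59.
Assume g_j = 3·6^j − 7^j for all 1 ≤ j ≤ r, where r ≥ 2.
Then g_{r+1} = 13g_r − 42g_{r−1} = 13·(3·6^r − 7^r) − 42·(3·6^{r−1} − 7^{r−1}) = 3·(13·6 − 42)6^{r−1} − (13·7 − 42)7^{r−1} = 108·6^{r−1} − 49·7^{r−1} = 3·6^{r+1} − 7^{r+1}.
By strong induction, g_k = 3·6^k − 7^k for all k ≥ 1.

g_k = 3·6^k − 7^k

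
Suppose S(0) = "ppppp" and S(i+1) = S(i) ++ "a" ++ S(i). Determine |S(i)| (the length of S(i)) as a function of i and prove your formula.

Claim: |S(i)| = 6·2^i − 1.

Base case: |S(0)| = 5, and 6·2^0 − 1 = 5.
Assume |S(m)| = 6·2^m − 1.
Then |S(m+1)| = |S(m)| + 1 + |S(m)| = 2|S(m)| + 1 = 2(6·2^m − 1) + 1 = 6·2^{m+1} − 2 + 1 = 6·2^{m+1} − 1.
This completes the inductive step, so |S(i)| = 6·2^i − 1 for all i ≥ 0.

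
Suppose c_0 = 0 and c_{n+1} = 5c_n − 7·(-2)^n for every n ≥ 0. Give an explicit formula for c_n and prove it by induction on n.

Claim: c_n = -5^n + (-2)^n.

Base case: c_0 = 0, and -5^0 + (-2)^0 = -1 + 1 = 0.
Assume c_r = -5^r + (-2)^r for some r ≥ 0.
Then c_{r+1} = 5c_r − 7·(-2)^r = 5·(-5^r + (-2)^r) − 7·(-2)^r = -5^{r+1} + 5·(-2)^r − 7·(-2)^r = -5^{r+1} − 2·(-2)^r = -5^{r+1} + (-2)^{r+1}.
Hence c_n = -5^n + (-2)^n for every n ≥ 0, by induction.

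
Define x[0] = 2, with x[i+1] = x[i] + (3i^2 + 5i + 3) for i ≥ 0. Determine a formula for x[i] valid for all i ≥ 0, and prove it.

Claim: x[i] = i^3 + i^2 + i + 2.

Base case: x[0] = 2, and 0^3 + 0^2 + 0 + 2 = 2.
Assume x[k] = k^3 + k^2 + k + 2.
Then x[k+1] = x[k] + (3k^2 + 5k + 3) = (k^3 + k^2 + k + 2) + (3k^2 + 5k + 3) = k^3 + 4k^2 + 6k + 5,
and (k+1)^3 + (k+1)^2 + (k+1) + 2 = k^3 + 4k^2 + 6k + 5.
Hence x[i] = i^3 + i^2 + i + 2 for every i ≥ 0, by induction.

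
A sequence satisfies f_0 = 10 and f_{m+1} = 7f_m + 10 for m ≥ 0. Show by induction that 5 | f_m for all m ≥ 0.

Base case: f_0 = 10 = 5·2, so 5 | f_0.
Assume 5 | f_j, so f_j = 5t for some integer t.
Then f_{j+1} = 7f_j + 10 = 7·(5t) + 10 = 5(7t + 2), so 5 | f_{j+1}.
By induction, 5 | f_m for all m ≥ 0.

5 | f_m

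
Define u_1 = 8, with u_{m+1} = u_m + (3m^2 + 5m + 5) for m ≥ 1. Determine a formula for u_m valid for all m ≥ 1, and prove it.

Claim: u_m = m^3 + m^2 + 3m + 3.

Base case: u_1 = 8, and 1^3 + 1^2 + 3·1 + 3 = 8.
Assume u_k = k^3 + k^2 + 3k + 3.
Then u_{k+1} = u_k + (3k^2 + 5k + 5) = (k^3 + k^2 + 3k + 3) + (3k^2 + 5k + 5) = k^3 + 4k^2 + 8k + 8,
and (k+1)^3 + (k+1)^2 + 3·(k+1) + 3 = k^3 + 4k^2 + 8k + 8.
Hence u_m = m^3 + m^2 + 3m + 3 for every m ≥ 1, by induction.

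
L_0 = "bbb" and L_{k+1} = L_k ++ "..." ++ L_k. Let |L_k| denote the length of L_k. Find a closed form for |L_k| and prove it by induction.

Claim: |L_k| = 6·2^k − 3.

Base case: |L_0| = 3, and 6·2^0 − 3 = 3.
Assume |L_j| = 6·2^j − 3.
Then |L_{j+1}| = |L_j| + 3 + |L_j| = 2|L_j| + 3 = 2(6·2^j − 3) + 3 = 6·2^{j+1} − 6 + 3 = 6·2^{j+1} − 3.
This completes the inductive step, so |L_k| = 6·2^k − 3 for all k ≥ 0.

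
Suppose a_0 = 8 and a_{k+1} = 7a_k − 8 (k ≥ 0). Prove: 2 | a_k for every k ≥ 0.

Base case: a_0 = 8 = 2·4, so 2 | a_0.
Assume 2 | a_j, so a_j = 2t for some integer t.
Then a_{j+1} = 7a_j − 8 = 7·(2t) − 8 = 2(7t − 4), so 2 | a_{j+1}.
This completes the inductive step, so 2 | a_k for all k ≥ 0.

2 | a_k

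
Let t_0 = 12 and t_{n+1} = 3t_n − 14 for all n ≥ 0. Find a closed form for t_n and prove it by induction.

Claim: t_n = 5·3^n + 7.

Base case: t_0 = 12, and 5·3^0 + 7 = 5 + 7 = 12.
Assume t_m = 5·3^m + 7 for some m ≥ 0.
Then t_{m+1} = 3t_m − 14 = 3·(5·3^m + 7) − 14 = 15·3^m + 21 − 14 = 5·3^{m+1} + 7.
This completes the inductive step, so t_n = 5·3^n + 7 for all n ≥ 0.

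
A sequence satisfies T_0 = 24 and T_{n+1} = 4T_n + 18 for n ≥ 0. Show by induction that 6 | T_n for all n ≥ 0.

Base case: T_0 = 24 = 6·4, so 6 | T_0.
Assume 6 | T_j, so T_j = 6t for some integer t.
Then T_{j+1} = 4T_j + 18 = 4·(6t) + 18 = 6(4t + 3), so 6 | T_{j+1}.
Hence 6 | T_n for every n ≥ 0, by induction.

6 | T_n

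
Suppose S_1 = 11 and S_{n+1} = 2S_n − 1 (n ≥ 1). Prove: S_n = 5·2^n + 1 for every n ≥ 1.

Base case: S_1 = 11, and 5·2^1 + 1 = 10 + 1 = 11.
Assume S_k = 5·2^k + 1 for some k ≥ 1.
Then S_{k+1} = 2S_k − 1 = 2·(5·2^k + 1) − 1 = 10·2^k + 2 − 1 = 5·2^{k+1} + 1.
By induction, S_n = 5·2^n + 1 for all n ≥ 1.

S_n = 5·2^n + 1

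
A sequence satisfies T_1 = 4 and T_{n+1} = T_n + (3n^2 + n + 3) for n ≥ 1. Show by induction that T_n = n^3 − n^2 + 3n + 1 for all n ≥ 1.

Base case: T_1 = 4, and 1^3 − 1^2 + 3·1 + 1 = 4.
Assume T_j = j^3 − j^2 + 3j + 1.
Then T_{j+1} = T_j + (3j^2 + j + 3) = (j^3 − j^2 + 3j + 1) + (3j^2 + j + 3) = j^3 + 2j^2 + 4j + 4,
and (j+1)^3 − (j+1)^2 + 3·(j+1) + 1 = j^3 + 2j^2 + 4j + 4.
Hence T_n = n^3 − n^2 + 3n + 1 for every n ≥ 1, by induction.

T_n = n^3 − n^2 + 3n + 1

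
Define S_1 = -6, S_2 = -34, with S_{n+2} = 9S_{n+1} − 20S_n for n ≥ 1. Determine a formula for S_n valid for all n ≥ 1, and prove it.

Claim: S_n = 4^n − 2·5^n.

Base cases: S_1 = -6 and 4^1 − 2·5^1 = -6; S_2 = -34 and 4^2 − 2·5^2 = -34.
Assume S_i = 4^i − 2·5^i for all 1 ≤ i ≤ j, where j ≥ 2.
Then S_{j+1} = 9S_j − 20S_{j−1} = 9·(4^j − 2·5^j) − 20·(4^{j−1} − 2·5^{j−1}) = (9·4 − 20)4^{j−1} − 2·(9·5 − 20)5^{j−1} = 16·4^{j−1} − 50·5^{j−1} = 4^{j+1} − 2·5^{j+1}.
This completes the inductive step, so S_n = 4^n − 2·5^n for all n ≥ 1.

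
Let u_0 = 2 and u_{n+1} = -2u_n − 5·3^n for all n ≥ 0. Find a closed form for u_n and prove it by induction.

Claim: u_n = 3·(-2)^n − 3^n.

Base case: u_0 = 2, and 3·(-2)^0 − 3^0 = 3 − 1 = 2.
Assume u_r = 3·(-2)^r − 3^r for some r ≥ 0.
Then u_{r+1} = -2u_r − 5·3^r = -2·(3·(-2)^r − 3^r) − 5·3^r = 3·(-2)^{r+1} + 2·3^r − 5·3^r = 3·(-2)^{r+1} − 3·3^r = 3·(-2)^{r+1} − 3^{r+1}.
So the formula holds for r+1, and by induction u_n = 3·(-2)^n − 3^n for all n ≥ 0.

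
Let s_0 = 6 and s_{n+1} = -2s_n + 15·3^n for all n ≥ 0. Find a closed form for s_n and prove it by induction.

Claim: s_n = 3·(-2)^n + 3·3^n.

Base case: s_0 = 6, and 3·(-2)^0 + 3·3^0 = 3 + 3 = 6.
Assume s_m = 3·(-2)^m + 3·3^m for some m ≥ 0.
Then s_{m+1} = -2s_m + 15·3^m = -2·(3·(-2)^m + 3·3^m) + 15·3^m = 3·(-2)^{m+1} − 6·3^m + 15·3^m = 3·(-2)^{m+1} + 9·3^m = 3·(-2)^{m+1} + 3·3^{m+1}.
This completes the inductive step, so s_n = 3·(-2)^n + 3·3^n for all n ≥ 0.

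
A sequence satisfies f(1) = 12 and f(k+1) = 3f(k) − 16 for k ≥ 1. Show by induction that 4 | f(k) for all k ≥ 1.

Base case: f(1) = 12 = 4·3, so 4 | f(1).
Assume 4 | f(m), so f(m) = 4t for some integer t.
Then f(m+1) = 3f(m) − 16 = 3·(4t) − 16 = 4(3t − 4), so 4 | f(m+1).
By induction, 4 | f(k) for all k ≥ 1.

4 | f(k)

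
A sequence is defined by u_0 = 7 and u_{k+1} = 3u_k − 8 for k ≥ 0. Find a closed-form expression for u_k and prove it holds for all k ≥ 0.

Claim: u_k = 3^{k+1} + 4.

Base case: u_0 = 7, and 3^{0+1} + 4 = 3 + 4 = 7.
Assume u_r = 3^{r+1} + 4 for some r ≥ 0.
Then u_{r+1} = 3u_r − 8 = 3·(3^{r+1} + 4) − 8 = 3^{r+2} + 12 − 8 = 3^{r+2} + 4.
Hence u_k = 3^{k+1} + 4 for every k ≥ 0, by induction.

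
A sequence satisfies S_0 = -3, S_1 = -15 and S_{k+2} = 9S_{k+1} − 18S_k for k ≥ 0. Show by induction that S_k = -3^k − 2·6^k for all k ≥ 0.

Base cases: S_0 = -3 and -3^0 − 2·6^0 = -3; S_1 = -15 and -3^1 − 2·6^1 = -15.
Assume S_j = -3^j − 2·6^j for all 0 ≤ j ≤ r, where r ≥ 1.
Then S_{r+1} = 9S_r − 18S_{r−1} = 9·(-3^r − 2·6^r) − 18·(-3^{r−1} − 2·6^{r−1}) = -(9·3 − 18)3^{r−1} − 2·(9·6 − 18)6^{r−1} = -9·3^{r−1} − 72·6^{r−1} = -3^{r+1} − 2·6^{r+1}.
By strong induction, S_k = -3^k − 2·6^k for all k ≥ 0.

S_k = -3^k − 2·6^k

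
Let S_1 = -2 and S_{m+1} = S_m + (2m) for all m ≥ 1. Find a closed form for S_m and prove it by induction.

Claim: S_m = m^2 − m − 2.

Base case: S_1 = -2, and 1^2 − 1 − 2 = -2.
Assume S_j = j^2 − j − 2.
Then S_{j+1} = S_j + (2j) = (j^2 − j − 2) + (2j) = j^2 + j − 2,
and (j+1)^2 − (j+1) − 2 = j^2 + j − 2.
This completes the inductive step, so S_m = m^2 − m − 2 for all m ≥ 1.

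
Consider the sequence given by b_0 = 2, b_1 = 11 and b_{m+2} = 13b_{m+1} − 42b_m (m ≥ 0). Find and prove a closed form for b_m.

Claim: b_m = 3·6^m − 7^m.

Base cases: b_0 = 2 and 3·6^0 − 7^0 = 2; b_1 = 11 and 3·6^1 − 7^1 = 11.
Assume b_j = 3·6^j − 7^j for all 0 ≤ j ≤ r, where r ≥ 1.
Then b_{r+1} = 13b_r − 42b_{r−1} = 13·(3·6^r − 7^r) − 42·(3·6^{r−1} − 7^{r−1}) = 3·(13·6 − 42)6^{r−1} − (13·7 − 42)7^{r−1} = 108·6^{r−1} − 49·7^{r−1} = 3·6^{r+1} − 7^{r+1}.
By strong induction, b_m = 3·6^m − 7^m for all m ≥ 0.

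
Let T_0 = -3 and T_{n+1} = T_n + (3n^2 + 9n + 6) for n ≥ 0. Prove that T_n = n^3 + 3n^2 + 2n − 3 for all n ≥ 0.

Base case: T_0 = -3, and 0^3 + 3·0^2 + 2·0 − 3 = -3.
Assume T_k = k^3 + 3k^2 + 2k − 3.
Then T_{k+1} = T_k + (3k^2 + 9k + 6) = (k^3 + 3k^2 + 2k − 3) + (3k^2 + 9k + 6) = k^3 + 6k^2 + 11k + 3,
and (k+1)^3 + 3·(k+1)^2 + 2·(k+1) − 3 = k^3 + 6k^2 + 11k + 3.
By induction, T_n = n^3 + 3n^2 + 2n − 3 for all n ≥ 0.

T_n = n^3 + 3n^2 + 2n − 3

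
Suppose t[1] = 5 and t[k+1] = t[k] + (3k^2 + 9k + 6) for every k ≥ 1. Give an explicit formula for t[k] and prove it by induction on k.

Claim: t[k] = k^3 + 3k^2 + 2k − 1.

Base case: t[1] = 5, and 1^3 + 3·1^2 + 2·1 − 1 = 5.
Assume t[j] = j^3 + 3j^2 + 2j − 1.
Then t[j+1] = t[j] + (3j^2 + 9j + 6) = (j^3 + 3j^2 + 2j − 1) + (3j^2 + 9j + 6) = j^3 + 6j^2 + 11j + 5,
and (j+1)^3 + 3·(j+1)^2 + 2·(j+1) − 1 = j^3 + 6j^2 + 11j + 5.
Hence t[k] = k^3 + 3k^2 + 2k − 1 for every k ≥ 1, by induction.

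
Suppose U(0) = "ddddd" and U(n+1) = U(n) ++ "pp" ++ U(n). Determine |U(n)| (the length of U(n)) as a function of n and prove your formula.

Claim: |U(n)| = 7·2^n − 2.

Base case: |U(0)| = 5, and 7·2^0 − 2 = 5.
Assume |U(r)| = 7·2^r − 2.
Then |U(r+1)| = |U(r)| + 2 + |U(r)| = 2|U(r)| + 2 = 2(7·2^r − 2) + 2 = 7·2^{r+1} − 4 + 2 = 7·2^{r+1} − 2.
This completes the inductive step, so |U(n)| = 7·2^n − 2 for all n ≥ 0.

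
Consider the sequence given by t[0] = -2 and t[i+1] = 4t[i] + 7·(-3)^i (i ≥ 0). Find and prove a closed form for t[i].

Claim: t[i] = -4^i − (-3)^i.

Base case: t[0] = -2, and -4^0 − (-3)^0 = -1 − 1 = -2.
Assume t[m] = -4^m − (-3)^m for some m ≥ 0.
Then t[m+1] = 4t[m] + 7·(-3)^m = 4·(-4^m − (-3)^m) + 7·(-3)^m = -4^{m+1} − 4·(-3)^m + 7·(-3)^m = -4^{m+1} + 3·(-3)^m = -4^{m+1} − (-3)^{m+1}.
So the formula holds for m+1, and by induction t[i] = -4^i − (-3)^i for all i ≥ 0.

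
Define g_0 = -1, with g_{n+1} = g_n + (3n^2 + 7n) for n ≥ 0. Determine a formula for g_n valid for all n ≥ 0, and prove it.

Claim: g_n = n^3 + 2n^2 − 3n − 1.

Base case: g_0 = -1, and 0^3 + 2·0^2 − 3·0 − 1 = -1.
Assume g_r = r^3 + 2r^2 − 3r − 1.
Then g_{r+1} = g_r + (3r^2 + 7r) = (r^3 + 2r^2 − 3r − 1) + (3r^2 + 7r) = r^3 + 5r^2 + 4r − 1,
and (r+1)^3 + 2·(r+1)^2 − 3·(r+1) − 1 = r^3 + 5r^2 + 4r − 1.
By induction, g_n = n^3 + 2n^2 − 3n − 1 for all n ≥ 0.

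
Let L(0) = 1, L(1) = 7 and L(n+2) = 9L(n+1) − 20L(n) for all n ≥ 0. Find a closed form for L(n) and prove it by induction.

Claim: L(n) = 3·5^n − 2·4^n.

Base cases: L(0) = 1 and 3·5^0 − 2·4^0 = 1; L(1) = 7 and 3·5^1 − 2·4^1 = 7.
Assume L(j) = 3·5^j − 2·4^j for all 0 ≤ j ≤ r, where r ≥ 1.
Then L(r+1) = 9L(r) − 20L(r−1) = 9·(3·5^r − 2·4^r) − 20·(3·5^{r−1} − 2·4^{r−1}) = 3·(9·5 − 20)5^{r−1} − 2·(9·4 − 20)4^{r−1} = 75·5^{r−1} − 32·4^{r−1} = 3·5^{r+1} − 2·4^{r+1}.
So the formula holds for r+1, and by strong induction L(n) = 3·5^n − 2·4^n for all n ≥ 0.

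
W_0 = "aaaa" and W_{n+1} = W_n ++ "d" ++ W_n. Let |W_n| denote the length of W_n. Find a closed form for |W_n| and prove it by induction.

Claim: |W_n| = 5·2^n − 1.

Base case: |W_0| = 4, and 5·2^0 − 1 = 4.
Assume |W_r| = 5·2^r − 1.
Then |W_{r+1}| = |W_r| + 1 + |W_r| = 2|W_r| + 1 = 2(5·2^r − 1) + 1 = 5·2^{r+1} − 2 + 1 = 5·2^{r+1} − 1.
By induction, |W_n| = 5·2^n − 1 for all n ≥ 0.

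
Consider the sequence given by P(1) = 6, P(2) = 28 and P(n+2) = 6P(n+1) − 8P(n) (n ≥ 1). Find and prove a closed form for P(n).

Claim: P(n) = 2·4^n − 2^n.

Base cases: P(1) = 6 and 2·4^1 − 2^1 = 6; P(2) = 28 and 2·4^2 − 2^2 = 28.
Assume P(i) = 2·4^i − 2^i for all 1 ≤ i ≤ j, where j ≥ 2.
Then P(j+1) = 6P(j) − 8P(j−1) = 6·(2·4^j − 2^j) − 8·(2·4^{j−1} − 2^{j−1}) = 2·(6·4 − 8)4^{j−1} − (6·2 − 8)2^{j−1} = 32·4^{j−1} − 4·2^{j−1} = 2·4^{j+1} − 2^{j+1}.
Hence P(n) = 2·4^n − 2^n for every n ≥ 1, by strong induction.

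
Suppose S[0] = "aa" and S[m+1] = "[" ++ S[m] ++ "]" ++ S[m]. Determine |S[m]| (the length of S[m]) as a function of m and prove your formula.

Claim: |S[m]| = 2^{m+2} − 2.

Base case: |S[0]| = 2, and 2^{0+2} − 2 = 2.
Assume |S[j]| = 2^{j+2} − 2.
Then |S[j+1]| = 1 + |S[j]| + 1 + |S[j]| = 2|S[j]| + 2 = 2(2^{j+2} − 2) + 2 = 2^{j+3} − 4 + 2 = 2^{j+3} − 2.
So the formula holds for j+1, and by induction |S[m]| = 2^{m+2} − 2 for all m ≥ 0.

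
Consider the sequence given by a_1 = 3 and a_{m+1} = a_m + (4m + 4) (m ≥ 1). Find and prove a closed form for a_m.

Claim: a_m = 2m^2 + 2m − 1.

Base case: a_1 = 3, and 2·1^2 + 2·1 − 1 = 3.
Assume a_k = 2k^2 + 2k − 1.
Then a_{k+1} = a_k + (4k + 4) = (2k^2 + 2k − 1) + (4k + 4) = 2k^2 + 6k + 3,
and 2·(k+1)^2 + 2·(k+1) − 1 = 2k^2 + 6k + 3.
Hence a_m = 2m^2 + 2m − 1 for every m ≥ 1, by induction.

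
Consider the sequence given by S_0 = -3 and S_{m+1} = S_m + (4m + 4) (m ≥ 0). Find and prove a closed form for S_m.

Claim: S_m = 2m^2 + 2m − 3.

Base case: S_0 = -3, and 2·0^2 + 2·0 − 3 = -3.
Assume S_r = 2r^2 + 2r − 3.
Then S_{r+1} = S_r + (4r + 4) = (2r^2 + 2r − 3) + (4r + 4) = 2r^2 + 6r + 1,
and 2·(r+1)^2 + 2·(r+1) − 3 = 2r^2 + 6r + 1.
Hence S_m = 2m^2 + 2m − 3 for every m ≥ 0, by induction.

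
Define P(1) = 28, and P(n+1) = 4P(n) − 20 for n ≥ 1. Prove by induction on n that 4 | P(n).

Base case: P(1) = 28 = 4·7, so 4 | P(1).
Assume 4 | P(r), so P(r) = 4t for some integer t.
Then P(r+1) = 4P(r) − 20 = 4·(4t) − 20 = 4(4t − 5), so 4 | P(r+1).
This completes the inductive step, so 4 | P(n) for all n ≥ 1.

4 | P(n)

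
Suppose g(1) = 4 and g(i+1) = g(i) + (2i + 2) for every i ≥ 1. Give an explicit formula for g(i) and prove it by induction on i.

Claim: g(i) = i^2 + i + 2.

Base case: g(1) = 4, and 1^2 + 1 + 2 = 4.
Assume g(m) = m^2 + m + 2.
Then g(m+1) = g(m) + (2m + 2) = (m^2 + m + 2) + (2m + 2) = m^2 + 3m + 4,
and (m+1)^2 + (m+1) + 2 = m^2 + 3m + 4.
Hence g(i) = i^2 + i + 2 for every i ≥ 1, by induction.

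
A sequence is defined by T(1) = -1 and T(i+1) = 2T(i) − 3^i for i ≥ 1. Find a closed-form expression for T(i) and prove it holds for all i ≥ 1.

Claim: T(i) = 2^i − 3^i.

Base case: T(1) = -1, and 2^1 − 3^1 = 2 − 3 = -1.
Assume T(r) = 2^r − 3^r for some r ≥ 1.
Then T(r+1) = 2T(r) − 3^r = 2·(2^r − 3^r) − 3^r = 2^{r+1} − 2·3^r − 3^r = 2^{r+1} − 3·3^r = 2^{r+1} − 3^{r+1}.
By induction, T(i) = 2^i − 3^i for all i ≥ 1.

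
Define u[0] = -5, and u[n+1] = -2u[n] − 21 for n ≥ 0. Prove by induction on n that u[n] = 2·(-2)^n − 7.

Base case: u[0] = -5, and 2·(-2)^0 − 7 = 2 − 7 = -5.
Assume u[j] = 2·(-2)^j − 7 for some j ≥ 0.
Then u[j+1] = -2u[j] − 21 = -2·(2·(-2)^j − 7) − 21 = -4·(-2)^j + 14 − 21 = 2·(-2)^{j+1} − 7.
This completes the inductive step, so u[n] = 2·(-2)^n − 7 for all n ≥ 0.

u[n] = 2·(-2)^n − 7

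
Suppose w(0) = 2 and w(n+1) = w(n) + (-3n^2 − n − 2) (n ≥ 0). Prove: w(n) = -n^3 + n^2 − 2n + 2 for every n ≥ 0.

Base case: w(0) = 2, and -0^3 + 0^2 − 2·0 + 2 = 2.
Assume w(r) = -r^3 + r^2 − 2r + 2.
Then w(r+1) = w(r) + (-3r^2 − r − 2) = (-r^3 + r^2 − 2r + 2) + (-3r^2 − r − 2) = -r^3 − 2r^2 − 3r,
and -(r+1)^3 + (r+1)^2 − 2·(r+1) + 2 = -r^3 − 2r^2 − 3r.
By induction, w(n) = -n^3 + n^2 − 2n + 2 for all n ≥ 0.

w(n) = -n^3 + n^2 − 2n + 2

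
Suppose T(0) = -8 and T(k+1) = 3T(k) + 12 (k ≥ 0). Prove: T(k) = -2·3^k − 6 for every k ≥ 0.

Base case: T(0) = -8, and -2·3^0 − 6 = -2 − 6 = -8.
Assume T(m) = -2·3^m − 6 for some m ≥ 0.
Then T(m+1) = 3T(m) + 12 = 3·(-2·3^m − 6) + 12 = -6·3^m − 18 + 12 = -2·3^{m+1} − 6.
So the formula holds for m+1, and by induction T(k) = -2·3^k − 6 for all k ≥ 0.

T(k) = -2·3^k − 6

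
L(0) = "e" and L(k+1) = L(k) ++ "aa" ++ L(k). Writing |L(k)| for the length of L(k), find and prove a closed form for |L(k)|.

Claim: |L(k)| = 3·2^k − 2.

Base case: |L(0)| = 1, and 3·2^0 − 2 = 1.
Assume |L(j)| = 3·2^j − 2.
Then |L(j+1)| = |L(j)| + 2 + |L(j)| = 2|L(j)| + 2 = 2(3·2^j − 2) + 2 = 3·2^{j+1} − 4 + 2 = 3·2^{j+1} − 2.
Hence |L(k)| = 3·2^k − 2 for every k ≥ 0, by induction.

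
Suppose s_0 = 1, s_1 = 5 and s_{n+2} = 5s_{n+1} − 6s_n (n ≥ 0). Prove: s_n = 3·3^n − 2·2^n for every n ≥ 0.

Base cases: s_0 = 1 and 3·3^0 − 2·2^0 = 1; s_1 = 5 and 3·3^1 − 2·2^1 = 5.
Assume s_j = 3·3^j − 2·2^j for all 0 ≤ j ≤ m, where m ≥ 1.
Then s_{m+1} = 5s_m − 6s_{m−1} = 5·(3·3^m − 2·2^m) − 6·(3·3^{m−1} − 2·2^{m−1}) = 3·(5·3 − 6)3^{m−1} − 2·(5·2 − 6)2^{m−1} = 27·3^{m−1} − 8·2^{m−1} = 3·3^{m+1} − 2·2^{m+1}.
So the formula holds for m+1, and by strong induction s_n = 3·3^n − 2·2^n for all n ≥ 0.

s_n = 3·3^n − 2·2^n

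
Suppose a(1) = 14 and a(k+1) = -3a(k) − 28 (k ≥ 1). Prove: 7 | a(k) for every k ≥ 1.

Base case: a(1) = 14 = 7·2, so 7 | a(1).
Assume 7 | a(m), so a(m) = 7t for some integer t.
Then a(m+1) = -3a(m) − 28 = -3·(7t) − 28 = 7(-3t − 4), so 7 | a(m+1).
This completes the inductive step, so 7 | a(k) for all k ≥ 1.

7 | a(k)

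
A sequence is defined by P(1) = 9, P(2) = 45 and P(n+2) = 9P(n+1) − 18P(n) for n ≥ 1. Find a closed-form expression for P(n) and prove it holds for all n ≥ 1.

Claim: P(n) = 3^n + 6^n.

Base cases: P(1) = 9 and 3^1 + 6^1 = 9; P(2) = 45 and 3^2 + 6^2 = 45.
Assume P(j) = 3^j + 6^j for all 1 ≤ j ≤ r, where r ≥ 2.
Then P(r+1) = 9P(r) − 18P(r−1) = 9·(3^r + 6^r) − 18·(3^{r−1} + 6^{r−1}) = (9·3 − 18)3^{r−1} + (9·6 − 18)6^{r−1} = 9·3^{r−1} + 36·6^{r−1} = 3^{r+1} + 6^{r+1}.
So the formula holds for r+1, and by strong induction P(n) = 3^n + 6^n for all n ≥ 1.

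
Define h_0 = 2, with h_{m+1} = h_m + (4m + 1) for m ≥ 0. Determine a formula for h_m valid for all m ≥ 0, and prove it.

Claim: h_m = 2m^2 − m + 2.

Base case: h_0 = 2, and 2·0^2 − 0 + 2 = 2.
Assume h_k = 2k^2 − k + 2.
Then h_{k+1} = h_k + (4k + 1) = (2k^2 − k + 2) + (4k + 1) = 2k^2 + 3k + 3,
and 2·(k+1)^2 − (k+1) + 2 = 2k^2 + 3k + 3.
Hence h_m = 2m^2 − m + 2 for every m ≥ 0, by induction.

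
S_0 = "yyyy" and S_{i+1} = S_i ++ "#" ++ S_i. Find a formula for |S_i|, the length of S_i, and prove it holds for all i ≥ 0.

Claim: |S_i| = 5·2^i − 1.

Base case: |S_0| = 4, and 5·2^0 − 1 = 4.
Assume |S_j| = 5·2^j − 1.
Then |S_{j+1}| = |S_j| + 1 + |S_j| = 2|S_j| + 1 = 2(5·2^j − 1) + 1 = 5·2^{j+1} − 2 + 1 = 5·2^{j+1} − 1.
So the formula holds for j+1, and by induction |S_i| = 5·2^i − 1 for all i ≥ 0.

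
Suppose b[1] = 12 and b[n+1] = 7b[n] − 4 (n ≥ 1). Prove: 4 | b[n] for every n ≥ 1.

Base case: b[1] = 12 = 4·3, so 4 | b[1].
Assume 4 | b[k], so b[k] = 4t for some integer t.
Then b[k+1] = 7b[k] − 4 = 7·(4t) − 4 = 4(7t − 1), so 4 | b[k+1].
Hence 4 | b[n] for every n ≥ 1, by induction.

4 | b[n]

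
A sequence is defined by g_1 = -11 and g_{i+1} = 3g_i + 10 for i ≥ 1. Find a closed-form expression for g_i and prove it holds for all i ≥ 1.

Claim: g_i = -2·3^i − 5.

Base case: g_1 = -11, and -2·3^1 − 5 = -6 − 5 = -11.
Assume g_m = -2·3^m − 5 for some m ≥ 1.
Then g_{m+1} = 3g_m + 10 = 3·(-2·3^m − 5) + 10 = -6·3^m − 15 + 10 = -2·3^{m+1} − 5.
So the formula holds for m+1, and by induction g_i = -2·3^i − 5 for all i ≥ 1.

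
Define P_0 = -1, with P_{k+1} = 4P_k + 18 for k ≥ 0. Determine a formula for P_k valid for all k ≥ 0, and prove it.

Claim: P_k = 5·4^k − 6.

Base case: P_0 = -1, and 5·4^0 − 6 = 5 − 6 = -1.
Assume P_r = 5·4^r − 6 for some r ≥ 0.
Then P_{r+1} = 4P_r + 18 = 4·(5·4^r − 6) + 18 = 20·4^r − 24 + 18 = 5·4^{r+1} − 6.
Hence P_k = 5·4^k − 6 for every k ≥ 0, by induction.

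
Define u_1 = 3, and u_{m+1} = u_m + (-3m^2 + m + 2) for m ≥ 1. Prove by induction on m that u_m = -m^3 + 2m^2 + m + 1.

Base case: u_1 = 3, and -1^3 + 2·1^2 + 1 + 1 = 3.
Assume u_r = -r^3 + 2r^2 + r + 1.
Then u_{r+1} = u_r + (-3r^2 + r + 2) = (-r^3 + 2r^2 + r + 1) + (-3r^2 + r + 2) = -r^3 − r^2 + 2r + 3,
and -(r+1)^3 + 2·(r+1)^2 + (r+1) + 1 = -r^3 − r^2 + 2r + 3.
This completes the inductive step, so u_m = -m^3 + 2m^2 + m + 1 for all m ≥ 1.

u_m = -m^3 + 2m^2 + m + 1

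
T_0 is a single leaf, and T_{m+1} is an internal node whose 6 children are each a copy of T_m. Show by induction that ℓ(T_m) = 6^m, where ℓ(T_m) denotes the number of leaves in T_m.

Base case: ℓ(T_0) = 1, and 6^0 = 1.
Assume ℓ(T_j) = 6^j.
Then ℓ(T_{j+1}) = 6·ℓ(T_j) = 6·6^j = 6^{j+1}.
By induction, ℓ(T_m) = 6^m for all m ≥ 0.

ℓ(T_m) = 6^m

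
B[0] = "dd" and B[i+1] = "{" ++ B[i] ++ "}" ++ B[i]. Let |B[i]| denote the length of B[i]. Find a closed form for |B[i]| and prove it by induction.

Claim: |B[i]| = 2^{i+2} − 2.

Base case: |B[0]| = 2, and 2^{0+2} − 2 = 2.
Assume |B[k]| = 2^{k+2} − 2.
Then |B[k+1]| = 1 + |B[k]| + 1 + |B[k]| = 2|B[k]| + 2 = 2(2^{k+2} − 2) + 2 = 2^{k+3} − 4 + 2 = 2^{k+3} − 2.
So the formula holds for k+1, and by induction |B[i]| = 2^{i+2} − 2 for all i ≥ 0.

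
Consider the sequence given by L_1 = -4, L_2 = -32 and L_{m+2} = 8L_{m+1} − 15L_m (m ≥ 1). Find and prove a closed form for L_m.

Claim: L_m = 2·3^m − 2·5^m.

Base cases: L_1 = -4 and 2·3^1 − 2·5^1 = -4; L_2 = -32 and 2·3^2 − 2·5^2 = -32.
Assume L_i = 2·3^i − 2·5^i for all 1 ≤ i ≤ j, where j ≥ 2.
Then L_{j+1} = 8L_j − 15L_{j−1} = 8·(2·3^j − 2·5^j) − 15·(2·3^{j−1} − 2·5^{j−1}) = 2·(8·3 − 15)3^{j−1} − 2·(8·5 − 15)5^{j−1} = 18·3^{j−1} − 50·5^{j−1} = 2·3^{j+1} − 2·5^{j+1}.
By strong induction, L_m = 2·3^m − 2·5^m for all m ≥ 1.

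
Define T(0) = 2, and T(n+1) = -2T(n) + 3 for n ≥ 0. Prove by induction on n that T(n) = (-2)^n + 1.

Base case: T(0) = 2, and (-2)^0 + 1 = 1 + 1 = 2.
Assume T(j) = (-2)^j + 1 for some j ≥ 0.
Then T(j+1) = -2T(j) + 3 = -2·((-2)^j + 1) + 3 = -2·(-2)^j − 2 + 3 = (-2)^{j+1} + 1.
By induction, T(n) = (-2)^n + 1 for all n ≥ 0.

T(n) = (-2)^n + 1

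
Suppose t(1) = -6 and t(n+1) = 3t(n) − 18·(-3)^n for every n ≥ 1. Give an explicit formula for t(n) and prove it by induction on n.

Claim: t(n) = 3^n + 3·(-3)^n.

Base case: t(1) = -6, and 3^1 + 3·(-3)^1 = 3 − 9 = -6.
Assume t(k) = 3^k + 3·(-3)^k for some k ≥ 1.
Then t(k+1) = 3t(k) − 18·(-3)^k = 3·(3^k + 3·(-3)^k) − 18·(-3)^k = 3^{k+1} + 9·(-3)^k − 18·(-3)^k = 3^{k+1} − 9·(-3)^k = 3^{k+1} + 3·(-3)^{k+1}.
Hence t(n) = 3^n + 3·(-3)^n for every n ≥ 1, by induction.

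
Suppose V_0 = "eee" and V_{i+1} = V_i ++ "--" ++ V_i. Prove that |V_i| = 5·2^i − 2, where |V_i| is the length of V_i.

Base case: |V_0| = 3, and 5·2^0 − 2 = 3.
Assume |V_j| = 5·2^j − 2.
Then |V_{j+1}| = |V_j| + 2 + |V_j| = 2|V_j| + 2 = 2(5·2^j − 2) + 2 = 5·2^{j+1} − 4 + 2 = 5·2^{j+1} − 2.
By induction, |V_i| = 5·2^i − 2 for all i ≥ 0.

|V_i| = 5·2^i − 2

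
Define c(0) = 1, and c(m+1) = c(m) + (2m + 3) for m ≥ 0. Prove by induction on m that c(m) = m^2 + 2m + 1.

Base case: c(0) = 1, and 0^2 + 2·0 + 1 = 1.
Assume c(k) = k^2 + 2k + 1.
Then c(k+1) = c(k) + (2k + 3) = (k^2 + 2k + 1) + (2k + 3) = k^2 + 4k + 4,
and (k+1)^2 + 2·(k+1) + 1 = k^2 + 4k + 4.
Hence c(m) = m^2 + 2m + 1 for every m ≥ 0, by induction.

c(m) = m^2 + 2m + 1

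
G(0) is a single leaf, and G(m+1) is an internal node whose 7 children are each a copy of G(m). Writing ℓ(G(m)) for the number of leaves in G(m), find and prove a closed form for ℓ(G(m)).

Claim: ℓ(G(m)) = 7^m.

Base case: ℓ(G(0)) = 1, and 7^0 = 1.
Assume ℓ(G(j)) = 7^j.
Then ℓ(G(j+1)) = 7·ℓ(G(j)) = 7·7^j = 7^{j+1}.
By induction, ℓ(G(m)) = 7^m for all m ≥ 0.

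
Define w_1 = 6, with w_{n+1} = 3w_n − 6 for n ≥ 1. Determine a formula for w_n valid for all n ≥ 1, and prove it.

Claim: w_n = 3^n + 3.

Base case: w_1 = 6, and 3^1 + 3 = 3 + 3 = 6.
Assume w_j = 3^j + 3 for some j ≥ 1.
Then w_{j+1} = 3w_j − 6 = 3·(3^j + 3) − 6 = 3^{j+1} + 9 − 6 = 3^{j+1} + 3.
Hence w_n = 3^n + 3 for every n ≥ 1, by induction.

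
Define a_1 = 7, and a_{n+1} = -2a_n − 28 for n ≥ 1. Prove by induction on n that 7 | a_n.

Base case: a_1 = 7 = 7·1, so 7 | a_1.
Assume 7 | a_m, so a_m = 7t for some integer t.
Then a_{m+1} = -2a_m − 28 = -2·(7t) − 28 = 7(-2t − 4), so 7 | a_{m+1}.
This completes the inductive step, so 7 | a_n for all n ≥ 1.

7 | a_n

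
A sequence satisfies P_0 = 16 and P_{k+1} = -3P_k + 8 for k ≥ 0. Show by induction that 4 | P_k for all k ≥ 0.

Base case: P_0 = 16 = 4·4, so 4 | P_0.
Assume 4 | P_r, so P_r = 4t for some integer t.
Then P_{r+1} = -3P_r + 8 = -3·(4t) + 8 = 4(-3t + 2), so 4 | P_{r+1}.
This completes the inductive step, so 4 | P_k for all k ≥ 0.

4 | P_k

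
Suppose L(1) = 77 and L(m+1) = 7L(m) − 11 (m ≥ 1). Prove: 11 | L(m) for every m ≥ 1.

Base case: L(1) = 77 = 11·7, so 11 | L(1).
Assume 11 | L(k), so L(k) = 11t for some integer t.
Then L(k+1) = 7L(k) − 11 = 7·(11t) − 11 = 11(7t − 1), so 11 | L(k+1).
This completes the inductive step, so 11 | L(m) for all m ≥ 1.

11 | L(m)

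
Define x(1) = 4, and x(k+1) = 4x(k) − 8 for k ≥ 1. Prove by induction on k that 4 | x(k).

Base case: x(1) = 4 = 4·1, so 4 | x(1).
Assume 4 | x(r), so x(r) = 4t for some integer t.
Then x(r+1) = 4x(r) − 8 = 4·(4t) − 8 = 4(4t − 2), so 4 | x(r+1).
This completes the inductive step, so 4 | x(k) for all k ≥ 1.

4 | x(k)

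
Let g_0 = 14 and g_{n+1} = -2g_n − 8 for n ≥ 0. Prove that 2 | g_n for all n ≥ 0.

Base case: g_0 = 14 = 2·7, so 2 | g_0.
Assume 2 | g_k, so g_k = 2t for some integer t.
Then g_{k+1} = -2g_k − 8 = -2·(2t) − 8 = 2(-2t − 4), so 2 | g_{k+1}.
So the property holds for k+1, and by induction 2 | g_n for all n ≥ 0.

2 | g_n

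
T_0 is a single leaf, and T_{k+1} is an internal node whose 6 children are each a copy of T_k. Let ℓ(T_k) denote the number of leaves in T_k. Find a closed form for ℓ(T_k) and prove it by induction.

Claim: ℓ(T_k) = 6^k.

Base case: ℓ(T_0) = 1, and 6^0 = 1.
Assume ℓ(T_m) = 6^m.
Then ℓ(T_{m+1}) = 6·ℓ(T_m) = 6·6^m = 6^{m+1}.
So the formula holds for m+1, and by induction ℓ(T_k) = 6^k for all k ≥ 0.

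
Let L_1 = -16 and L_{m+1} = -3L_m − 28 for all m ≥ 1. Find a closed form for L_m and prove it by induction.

Claim: L_m = 3·(-3)^m − 7.

Base case: L_1 = -16, and 3·(-3)^1 − 7 = -9 − 7 = -16.
Assume L_r = 3·(-3)^r − 7 for some r ≥ 1.
Then L_{r+1} = -3L_r − 28 = -3·(3·(-3)^r − 7) − 28 = -9·(-3)^r + 21 − 28 = 3·(-3)^{r+1} − 7.
By induction, L_m = 3·(-3)^m − 7 for all m ≥ 1.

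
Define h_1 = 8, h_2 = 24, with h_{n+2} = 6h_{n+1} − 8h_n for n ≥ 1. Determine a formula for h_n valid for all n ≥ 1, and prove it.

Claim: h_n = 4^n + 2·2^n.

Base cases: h_1 = 8 and 4^1 + 2·2^1 = 8; h_2 = 24 and 4^2 + 2·2^2 = 24.
Assume h_j = 4^j + 2·2^j for all 1 ≤ j ≤ k, where k ≥ 2.
Then h_{k+1} = 6h_k − 8h_{k−1} = 6·(4^k + 2·2^k) − 8·(4^{k−1} + 2·2^{k−1}) = (6·4 − 8)4^{k−1} + 2·(6·2 − 8)2^{k−1} = 16·4^{k−1} + 8·2^{k−1} = 4^{k+1} + 2·2^{k+1}.
So the formula holds for k+1, and by strong induction h_n = 4^n + 2·2^n for all n ≥ 1.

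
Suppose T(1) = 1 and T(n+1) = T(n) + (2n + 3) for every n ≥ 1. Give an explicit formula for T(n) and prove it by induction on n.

Claim: T(n) = n^2 + 2n − 2.

Base case: T(1) = 1, and 1^2 + 2·1 − 2 = 1.
Assume T(m) = m^2 + 2m − 2.
Then T(m+1) = T(m) + (2m + 3) = (m^2 + 2m − 2) + (2m + 3) = m^2 + 4m + 1,
and (m+1)^2 + 2·(m+1) − 2 = m^2 + 4m + 1.
By induction, T(n) = n^2 + 2n − 2 for all n ≥ 1.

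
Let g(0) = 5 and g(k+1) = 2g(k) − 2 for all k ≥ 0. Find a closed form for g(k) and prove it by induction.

Claim: g(k) = 3·2^k + 2.

Base case: g(0) = 5, and 3·2^0 + 2 = 3 + 2 = 5.
Assume g(m) = 3·2^m + 2 for some m ≥ 0.
Then g(m+1) = 2g(m) − 2 = 2·(3·2^m + 2) − 2 = 6·2^m + 4 − 2 = 3·2^{m+1} + 2.
This completes the inductive step, so g(k) = 3·2^k + 2 for all k ≥ 0.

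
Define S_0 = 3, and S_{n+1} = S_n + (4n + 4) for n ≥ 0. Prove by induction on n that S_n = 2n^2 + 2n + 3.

Base case: S_0 = 3, and 2·0^2 + 2·0 + 3 = 3.
Assume S_r = 2r^2 + 2r + 3.
Then S_{r+1} = S_r + (4r + 4) = (2r^2 + 2r + 3) + (4r + 4) = 2r^2 + 6r + 7,
and 2·(r+1)^2 + 2·(r+1) + 3 = 2r^2 + 6r + 7.
By induction, S_n = 2n^2 + 2n + 3 for all n ≥ 0.

S_n = 2n^2 + 2n + 3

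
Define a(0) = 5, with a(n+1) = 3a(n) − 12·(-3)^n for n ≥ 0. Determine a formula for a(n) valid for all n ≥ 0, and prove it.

Claim: a(n) = 3·3^n + 2·(-3)^n.

Base case: a(0) = 5, and 3·3^0 + 2·(-3)^0 = 3 + 2 = 5.
Assume a(j) = 3·3^j + 2·(-3)^j for some j ≥ 0.
Then a(j+1) = 3a(j) − 12·(-3)^j = 3·(3·3^j + 2·(-3)^j) − 12·(-3)^j = 3·3^{j+1} + 6·(-3)^j − 12·(-3)^j = 3·3^{j+1} − 6·(-3)^j = 3·3^{j+1} + 2·(-3)^{j+1}.
So the formula holds for j+1, and by induction a(n) = 3·3^n + 2·(-3)^n for all n ≥ 0.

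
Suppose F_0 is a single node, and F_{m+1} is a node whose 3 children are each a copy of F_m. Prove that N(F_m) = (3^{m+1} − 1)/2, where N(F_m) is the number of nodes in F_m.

Base case: N(F_0) = 1, and (3^{0+1} − 1)/2 = 1.
Assume N(F_k) = (3^{k+1} − 1)/2.
Then N(F_{k+1}) = 1 + 3N(F_k) = 1 + 3·(3^{k+1} − 1)/2 = 1 + (3^{k+2} − 3)/2 = (2 + 3^{k+2} − 3)/2 = (3^{k+2} − 1)/2.
This completes the inductive step, so N(F_m) = (3^{m+1} − 1)/2 for all m ≥ 0.

N(F_m) = (3^{m+1} − 1)/2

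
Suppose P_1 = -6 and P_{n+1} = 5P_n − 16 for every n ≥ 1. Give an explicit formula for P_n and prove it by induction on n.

Claim: P_n = -2·5^n + 4.

Base case: P_1 = -6, and -2·5^1 + 4 = -10 + 4 = -6.
Assume P_m = -2·5^m + 4 for some m ≥ 1.
Then P_{m+1} = 5P_m − 16 = 5·(-2·5^m + 4) − 16 = -10·5^m + 20 − 16 = -2·5^{m+1} + 4.
By induction, P_n = -2·5^n + 4 for all n ≥ 1.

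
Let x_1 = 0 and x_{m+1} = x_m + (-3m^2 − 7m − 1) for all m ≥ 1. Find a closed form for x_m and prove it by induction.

Claim: x_m = -m^3 − 2m^2 + 2m + 1.

Base case: x_1 = 0, and -1^3 − 2·1^2 + 2·1 + 1 = 0.
Assume x_r = -r^3 − 2r^2 + 2r + 1.
Then x_{r+1} = x_r + (-3r^2 − 7r − 1) = (-r^3 − 2r^2 + 2r + 1) + (-3r^2 − 7r − 1) = -r^3 − 5r^2 − 5r,
and -(r+1)^3 − 2·(r+1)^2 + 2·(r+1) + 1 = -r^3 − 5r^2 − 5r.
This completes the inductive step, so x_m = -m^3 − 2m^2 + 2m + 1 for all m ≥ 1.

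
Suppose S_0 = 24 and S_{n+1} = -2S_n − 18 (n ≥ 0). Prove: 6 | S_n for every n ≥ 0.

Base case: S_0 = 24 = 6·4, so 6 | S_0.
Assume 6 | S_m, so S_m = 6t for some integer t.
Then S_{m+1} = -2S_m − 18 = -2·(6t) − 18 = 6(-2t − 3), so 6 | S_{m+1}.
By induction, 6 | S_n for all n ≥ 0.

6 | S_n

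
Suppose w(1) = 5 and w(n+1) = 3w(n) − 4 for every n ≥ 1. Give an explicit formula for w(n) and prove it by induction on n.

Claim: w(n) = 3^n + 2.

Base case: w(1) = 5, and 3^1 + 2 = 3 + 2 = 5.
Assume w(r) = 3^r + 2 for some r ≥ 1.
Then w(r+1) = 3w(r) − 4 = 3·(3^r + 2) − 4 = 3^{r+1} + 6 − 4 = 3^{r+1} + 2.
Hence w(n) = 3^n + 2 for every n ≥ 1, by induction.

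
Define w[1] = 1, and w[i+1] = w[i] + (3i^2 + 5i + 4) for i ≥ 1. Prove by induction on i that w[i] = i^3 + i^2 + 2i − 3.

Base case: w[1] = 1, and 1^3 + 1^2 + 2·1 − 3 = 1.
Assume w[m] = m^3 + m^2 + 2m − 3.
Then w[m+1] = w[m] + (3m^2 + 5m + 4) = (m^3 + m^2 + 2m − 3) + (3m^2 + 5m + 4) = m^3 + 4m^2 + 7m + 1,
and (m+1)^3 + (m+1)^2 + 2·(m+1) − 3 = m^3 + 4m^2 + 7m + 1.
Hence w[i] = i^3 + i^2 + 2i − 3 for every i ≥ 1, by induction.

w[i] = i^3 + i^2 + 2i − 3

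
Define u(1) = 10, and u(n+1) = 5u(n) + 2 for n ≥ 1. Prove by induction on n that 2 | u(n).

Base case: u(1) = 10 = 2·5, so 2 | u(1).
Assume 2 | u(r), so u(r) = 2t for some integer t.
Then u(r+1) = 5u(r) + 2 = 5·(2t) + 2 = 2(5t + 1), so 2 | u(r+1).
Hence 2 | u(n) for every n ≥ 1, by induction.

2 | u(n)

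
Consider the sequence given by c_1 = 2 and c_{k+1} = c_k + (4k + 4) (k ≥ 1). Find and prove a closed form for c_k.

Claim: c_k = 2k^2 + 2k − 2.

Base case: c_1 = 2, and 2·1^2 + 2·1 − 2 = 2.
Assume c_m = 2m^2 + 2m − 2.
Then c_{m+1} = c_m + (4m + 4) = (2m^2 + 2m − 2) + (4m + 4) = 2m^2 + 6m + 2,
and 2·(m+1)^2 + 2·(m+1) − 2 = 2m^2 + 6m + 2.
This completes the inductive step, so c_k = 2k^2 + 2k − 2 for all k ≥ 1.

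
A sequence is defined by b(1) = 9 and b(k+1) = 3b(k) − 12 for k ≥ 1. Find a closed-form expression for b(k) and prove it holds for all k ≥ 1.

Claim: b(k) = 3^k + 6.

Base case: b(1) = 9, and 3^1 + 6 = 3 + 6 = 9.
Assume b(m) = 3^m + 6 for some m ≥ 1.
Then b(m+1) = 3b(m) − 12 = 3·(3^m + 6) − 12 = 3^{m+1} + 18 − 12 = 3^{m+1} + 6.
This completes the inductive step, so b(k) = 3^k + 6 for all k ≥ 1.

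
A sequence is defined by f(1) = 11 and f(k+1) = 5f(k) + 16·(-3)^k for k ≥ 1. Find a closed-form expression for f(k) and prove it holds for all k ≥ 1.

Claim: f(k) = 5^k − 2·(-3)^k.

Base case: f(1) = 11, and 5^1 − 2·(-3)^1 = 5 + 6 = 11.
Assume f(m) = 5^m − 2·(-3)^m for some m ≥ 1.
Then f(m+1) = 5f(m) + 16·(-3)^m = 5·(5^m − 2·(-3)^m) + 16·(-3)^m = 5^{m+1} − 10·(-3)^m + 16·(-3)^m = 5^{m+1} + 6·(-3)^m = 5^{m+1} − 2·(-3)^{m+1}.
Hence f(k) = 5^k − 2·(-3)^k for every k ≥ 1, by induction.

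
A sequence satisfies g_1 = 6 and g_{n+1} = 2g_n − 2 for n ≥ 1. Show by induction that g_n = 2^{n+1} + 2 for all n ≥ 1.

Base case: g_1 = 6, and 2^{1+1} + 2 = 4 + 2 = 6.
Assume g_m = 2^{m+1} + 2 for some m ≥ 1.
Then g_{m+1} = 2g_m − 2 = 2·(2^{m+1} + 2) − 2 = 2^{m+2} + 4 − 2 = 2^{m+2} + 2.
By induction, g_n = 2^{n+1} + 2 for all n ≥ 1.

g_n = 2^{n+1} + 2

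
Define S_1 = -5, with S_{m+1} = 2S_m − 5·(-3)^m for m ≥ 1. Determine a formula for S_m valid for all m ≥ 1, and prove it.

Claim: S_m = -2^m + (-3)^m.

Base case: S_1 = -5, and -2^1 + (-3)^1 = -2 − 3 = -5.
Assume S_r = -2^r + (-3)^r for some r ≥ 1.
Then S_{r+1} = 2S_r − 5·(-3)^r = 2·(-2^r + (-3)^r) − 5·(-3)^r = -2^{r+1} + 2·(-3)^r − 5·(-3)^r = -2^{r+1} − 3·(-3)^r = -2^{r+1} + (-3)^{r+1}.
By induction, S_m = -2^m + (-3)^m for all m ≥ 1.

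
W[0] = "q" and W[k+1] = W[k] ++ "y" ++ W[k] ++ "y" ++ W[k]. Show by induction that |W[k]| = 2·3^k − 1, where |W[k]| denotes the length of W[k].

Base case: |W[0]| = 1, and 2·3^0 − 1 = 1.
Assume |W[j]| = 2·3^j − 1.
Then |W[j+1]| = 3|W[j]| + 2 = 3(2·3^j − 1) + 2 = 2·3^{j+1} − 3 + 2 = 2·3^{j+1} − 1.
By induction, |W[k]| = 2·3^k − 1 for all k ≥ 0.

|W[k]| = 2·3^k − 1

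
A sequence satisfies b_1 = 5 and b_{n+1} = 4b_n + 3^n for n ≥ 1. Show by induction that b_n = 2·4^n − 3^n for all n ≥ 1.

Base case: b_1 = 5, and 2·4^1 − 3^1 = 8 − 3 = 5.
Assume b_j = 2·4^j − 3^j for some j ≥ 1.
Then b_{j+1} = 4b_j + 3^j = 4·(2·4^j − 3^j) + 3^j = 2·4^{j+1} − 4·3^j + 3^j = 2·4^{j+1} − 3·3^j = 2·4^{j+1} − 3^{j+1}.
By induction, b_n = 2·4^n − 3^n for all n ≥ 1.

b_n = 2·4^n − 3^n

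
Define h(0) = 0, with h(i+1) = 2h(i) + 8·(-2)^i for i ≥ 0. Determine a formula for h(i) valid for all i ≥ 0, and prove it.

Claim: h(i) = 2·2^i − 2·(-2)^i.

Base case: h(0) = 0, and 2·2^0 − 2·(-2)^0 = 2 − 2 = 0.
Assume h(m) = 2·2^m − 2·(-2)^m for some m ≥ 0.
Then h(m+1) = 2h(m) + 8·(-2)^m = 2·(2·2^m − 2·(-2)^m) + 8·(-2)^m = 2·2^{m+1} − 4·(-2)^m + 8·(-2)^m = 2·2^{m+1} + 4·(-2)^m = 2·2^{m+1} − 2·(-2)^{m+1}.
By induction, h(i) = 2·2^i − 2·(-2)^i for all i ≥ 0.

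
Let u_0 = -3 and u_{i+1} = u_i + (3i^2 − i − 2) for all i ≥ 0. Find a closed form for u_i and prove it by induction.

Claim: u_i = i^3 − 2i^2 − i − 3.

Base case: u_0 = -3, and 0^3 − 2·0^2 − 0 − 3 = -3.
Assume u_m = m^3 − 2m^2 − m − 3.
Then u_{m+1} = u_m + (3m^2 − m − 2) = (m^3 − 2m^2 − m − 3) + (3m^2 − m − 2) = m^3 + m^2 − 2m − 5,
and (m+1)^3 − 2·(m+1)^2 − (m+1) − 3 = m^3 + m^2 − 2m − 5.
By induction, u_i = i^3 − 2i^2 − i − 3 for all i ≥ 0.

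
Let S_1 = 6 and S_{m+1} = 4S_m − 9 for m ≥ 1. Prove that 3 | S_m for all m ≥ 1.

Base case: S_1 = 6 = 3·2, so 3 | S_1.
Assume 3 | S_j, so S_j = 3t for some integer t.
Then S_{j+1} = 4S_j − 9 = 4·(3t) − 9 = 3(4t − 3), so 3 | S_{j+1}.
This completes the inductive step, so 3 | S_m for all m ≥ 1.

3 | S_m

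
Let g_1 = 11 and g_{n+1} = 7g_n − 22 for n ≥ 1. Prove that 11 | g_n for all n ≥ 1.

Base case: g_1 = 11 = 11·1, so 11 | g_1.
Assume 11 | g_m, so g_m = 11t for some integer t.
Then g_{m+1} = 7g_m − 22 = 7·(11t) − 22 = 11(7t − 2), so 11 | g_{m+1}.
This completes the inductive step, so 11 | g_n for all n ≥ 1.

11 | g_n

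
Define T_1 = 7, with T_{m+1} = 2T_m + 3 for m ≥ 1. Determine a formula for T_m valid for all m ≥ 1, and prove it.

Claim: T_m = 5·2^m − 3.

Base case: T_1 = 7, and 5·2^1 − 3 = 10 − 3 = 7.
Assume T_k = 5·2^k − 3 for some k ≥ 1.
Then T_{k+1} = 2T_k + 3 = 2·(5·2^k − 3) + 3 = 10·2^k − 6 + 3 = 5·2^{k+1} − 3.
This completes the inductive step, so T_m = 5·2^m − 3 for all m ≥ 1.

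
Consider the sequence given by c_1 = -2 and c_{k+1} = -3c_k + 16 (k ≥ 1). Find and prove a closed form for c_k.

Claim: c_k = 2·(-3)^k + 4.

Base case: c_1 = -2, and 2·(-3)^1 + 4 = -6 + 4 = -2.
Assume c_r = 2·(-3)^r + 4 for some r ≥ 1.
Then c_{r+1} = -3c_r + 16 = -3·(2·(-3)^r + 4) + 16 = -6·(-3)^r − 12 + 16 = 2·(-3)^{r+1} + 4.
Hence c_k = 2·(-3)^k + 4 for every k ≥ 1, by induction.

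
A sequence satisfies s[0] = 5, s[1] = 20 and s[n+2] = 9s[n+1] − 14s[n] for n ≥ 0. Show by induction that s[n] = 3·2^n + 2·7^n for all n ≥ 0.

Base cases: s[0] = 5 and 3·2^0 + 2·7^0 = 5; s[1] = 20 and 3·2^1 + 2·7^1 = 20.
Assume s[j] = 3·2^j + 2·7^j for all 0 ≤ j ≤ m, where m ≥ 1.
Then s[m+1] = 9s[m] − 14s[m−1] = 9·(3·2^m + 2·7^m) − 14·(3·2^{m−1} + 2·7^{m−1}) = 3·(9·2 − 14)2^{m−1} + 2·(9·7 − 14)7^{m−1} = 12·2^{m−1} + 98·7^{m−1} = 3·2^{m+1} + 2·7^{m+1}.
So the formula holds for m+1, and by strong induction s[n] = 3·2^n + 2·7^n for all n ≥ 0.

s[n] = 3·2^n + 2·7^n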